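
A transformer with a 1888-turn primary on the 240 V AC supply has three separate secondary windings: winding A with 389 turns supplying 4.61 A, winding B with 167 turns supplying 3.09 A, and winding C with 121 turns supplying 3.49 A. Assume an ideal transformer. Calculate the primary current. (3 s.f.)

V_A = 240 × 389/1888 = 49.449 V; V_B = 240 × 167/1888 = 21.229 V; V_C = 240 × 121/1888 = 15.381 V.
P_out = V_A I_A + V_B I_B + V_C I_C = 49.449×4.61 + 21.229×3.09 + 15.381×3.49 = 227.96 + 65.597 + 53.681 = 347.24 W.
Ideal ⇒ P_in = P_out, so I_p = P_out/V_p = 347.24/240 = 1.45 A.

I_p ≈ 1.45 A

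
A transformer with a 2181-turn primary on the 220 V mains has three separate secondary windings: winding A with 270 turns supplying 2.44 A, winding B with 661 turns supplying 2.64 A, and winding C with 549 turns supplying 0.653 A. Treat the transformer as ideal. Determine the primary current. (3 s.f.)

V_A = 220 × 270/2181 = 27.235 V; V_B = 220 × 661/2181 = 66.676 V; V_C = 220 × 549/2181 = 55.378 V.
P_out = V_A I_A + V_B I_B + V_C I_C = 27.235×2.44 + 66.676×2.64 + 55.378×0.653 = 66.454 + 176.02 + 36.162 = 278.64 W.
Ideal ⇒ P_in = P_out, so I_p = P_out/V_p = 278.64/220 = 1.27 A.

I_p ≈ 1.27 A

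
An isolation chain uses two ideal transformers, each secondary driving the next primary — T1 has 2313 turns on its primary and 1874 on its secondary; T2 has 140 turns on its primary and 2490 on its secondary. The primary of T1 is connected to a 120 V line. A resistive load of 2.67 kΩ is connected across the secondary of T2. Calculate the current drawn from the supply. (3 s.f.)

Secondary of T1: V = 120.00 × 1874/2313 = 97.224 V.
Secondary of T2: V = 97.224 × 2490/140 = 1729.2 V.
I_load = 1729.2/2670 = 0.64764 A, so P_out = 1729.2 × 0.64764 = 1119.9 W.
All ideal ⇒ P_in = P_out, so I_supply = 1119.9/120 = 9.33 A.

I_supply ≈ 9.33 A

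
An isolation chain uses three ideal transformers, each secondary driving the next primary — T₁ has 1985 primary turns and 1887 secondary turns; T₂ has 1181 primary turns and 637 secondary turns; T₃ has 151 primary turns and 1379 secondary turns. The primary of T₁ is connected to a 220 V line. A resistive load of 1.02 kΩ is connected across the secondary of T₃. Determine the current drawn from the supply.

I_supply ≈ 4.73 A

After T₁: V = 220.00 × 1887/1985 = 209.14 V.
After T₂: V = 209.14 × 637/1181 = 112.80 V.
After T₃: V = 112.80 × 1379/151 = 1030.2 V.
I_load = 1030.2/1020 = 1.0100 A, so P_out = 1030.2 × 1.0100 = 1040.5 W.
All ideal ⇒ P_in = P_out, so I_supply = 1040.5/220 = 4.73 A.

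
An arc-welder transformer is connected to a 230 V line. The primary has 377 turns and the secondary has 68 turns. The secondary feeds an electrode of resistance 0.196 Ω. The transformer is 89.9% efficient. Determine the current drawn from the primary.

I_p ≈ 42.5 A

V_s = 230 × 68/377 = 41.485 V.
I_s = V_s/R = 41.485/0.196 = 211.66 A.
P_out = V_s I_s = 41.485 × 211.66 = 8780.8 W.
P_in = P_out/η = 8780.8/0.899 = 9767.3 W.
I_p = P_in/V_p = 9767.3/230 = 42.5 A.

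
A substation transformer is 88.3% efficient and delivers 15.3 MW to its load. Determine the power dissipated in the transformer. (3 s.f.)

P_loss ≈ 2.03×10^6 W

P_in = P_out/η = 1.53×10^7/0.883 = 1.73273×10^7 W.
P_loss = P_in − P_out = 1.73273×10^7 − 1.53×10^7 = 2.03×10^6 W.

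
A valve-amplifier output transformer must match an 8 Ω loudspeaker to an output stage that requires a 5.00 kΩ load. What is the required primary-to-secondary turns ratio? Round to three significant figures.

N_p/N_s ≈ 25.0

Z_p/Z_s = (N_p/N_s)², so N_p/N_s = √(5000/8) = √625 = 25.0.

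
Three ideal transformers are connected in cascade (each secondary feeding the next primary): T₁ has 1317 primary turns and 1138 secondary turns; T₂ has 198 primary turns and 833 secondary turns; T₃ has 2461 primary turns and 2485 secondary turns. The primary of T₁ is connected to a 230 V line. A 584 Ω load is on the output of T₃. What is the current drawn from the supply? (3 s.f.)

I_supply ≈ 5.31 A

After T₁: V = 230.00 × 1138/1317 = 198.74 V.
After T₂: V = 198.74 × 833/198 = 836.11 V.
After T₃: V = 836.11 × 2485/2461 = 844.27 V.
I_load = 844.27/584 = 1.4457 A, so P_out = 844.27 × 1.4457 = 1220.5 W.
All ideal ⇒ P_in = P_out, so I_supply = 1220.5/230 = 5.31 A.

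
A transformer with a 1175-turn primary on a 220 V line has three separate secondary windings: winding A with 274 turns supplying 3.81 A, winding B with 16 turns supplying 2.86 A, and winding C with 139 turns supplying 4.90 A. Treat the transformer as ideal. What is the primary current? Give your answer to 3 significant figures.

I_p ≈ 1.51 A

V_A = 220 × 274/1175 = 51.302 V; V_B = 220 × 16/1175 = 2.9957 V; V_C = 220 × 139/1175 = 26.026 V.
P_out = V_A I_A + V_B I_B + V_C I_C = 51.302×3.81 + 2.9957×2.86 + 26.026×4.90 = 195.46 + 8.5678 + 127.53 = 331.55 W.
Ideal ⇒ P_in = P_out, so I_p = P_out/V_p = 331.55/220 = 1.51 A.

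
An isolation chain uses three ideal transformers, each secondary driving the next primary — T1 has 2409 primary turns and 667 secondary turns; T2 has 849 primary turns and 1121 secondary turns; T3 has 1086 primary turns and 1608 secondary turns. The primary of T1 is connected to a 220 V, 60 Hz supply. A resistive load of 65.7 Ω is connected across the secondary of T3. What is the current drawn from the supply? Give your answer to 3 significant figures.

I_supply ≈ 0.981 A

Secondary of T1: V = 220.00 × 667/2409 = 60.913 V.
Secondary of T2: V = 60.913 × 1121/849 = 80.428 V.
Secondary of T3: V = 80.428 × 1608/1086 = 119.09 V.
I_load = 119.09/65.7 = 1.8126 A, so P_out = 119.09 × 1.8126 = 215.86 W.
All ideal ⇒ P_in = P_out, so I_supply = 215.86/220 = 0.981 A.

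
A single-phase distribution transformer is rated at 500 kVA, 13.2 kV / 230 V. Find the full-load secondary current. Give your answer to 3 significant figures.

I_s = S/V_s = 500000/230 = 2170 A.

I_s ≈ 2170 A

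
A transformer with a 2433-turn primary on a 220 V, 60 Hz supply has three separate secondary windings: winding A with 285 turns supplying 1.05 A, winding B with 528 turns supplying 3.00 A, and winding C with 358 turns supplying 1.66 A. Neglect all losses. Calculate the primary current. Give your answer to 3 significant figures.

I_p ≈ 1.02 A

V_A = 220 × 285/2433 = 25.771 V; V_B = 220 × 528/2433 = 47.744 V; V_C = 220 × 358/2433 = 32.372 V.
P_out = V_A I_A + V_B I_B + V_C I_C = 25.771×1.05 + 47.744×3.00 + 32.372×1.66 = 27.059 + 143.23 + 53.737 = 224.03 W.
Ideal ⇒ P_in = P_out, so I_p = P_out/V_p = 224.03/220 = 1.02 A.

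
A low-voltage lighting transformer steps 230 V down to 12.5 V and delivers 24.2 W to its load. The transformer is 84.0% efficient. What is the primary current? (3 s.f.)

P_in = P_out/η = 24.2/0.840 = 28.810 W.
I_p = P_in/V_p = 28.810/230 = 0.125 A.

I_p ≈ 0.125 A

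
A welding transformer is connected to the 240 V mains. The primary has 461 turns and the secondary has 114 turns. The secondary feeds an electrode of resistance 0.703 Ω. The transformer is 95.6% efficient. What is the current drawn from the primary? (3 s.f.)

I_p ≈ 21.8 A

V_s = 240 × 114/461 = 59.349 V.
I_s = V_s/R = 59.349/0.703 = 84.423 A.
P_out = V_s I_s = 59.349 × 84.423 = 5010.4 W.
P_in = P_out/η = 5010.4/0.956 = 5241.0 W.
I_p = P_in/V_p = 5241.0/240 = 21.8 A.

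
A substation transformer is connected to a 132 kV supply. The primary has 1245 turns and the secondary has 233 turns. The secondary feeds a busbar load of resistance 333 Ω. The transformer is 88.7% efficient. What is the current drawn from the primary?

I_p ≈ 15.7 A

V_s = 132000 × 233/1245 = 24704 V.
I_s = V_s/R = 24704/333 = 74.185 A.
P_out = V_s I_s = 24704 × 74.185 = 1.8326×10^6 W.
P_in = P_out/η = 1.8326×10^6/0.887 = 2.0661×10^6 W.
I_p = P_in/V_p = 2.0661×10^6/132000 = 15.7 A.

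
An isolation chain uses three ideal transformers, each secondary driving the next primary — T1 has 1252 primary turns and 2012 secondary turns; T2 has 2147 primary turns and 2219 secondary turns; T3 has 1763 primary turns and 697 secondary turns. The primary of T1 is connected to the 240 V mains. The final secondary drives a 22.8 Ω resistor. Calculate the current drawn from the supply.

After T1: V = 240.00 × 2012/1252 = 385.69 V.
After T2: V = 385.69 × 2219/2147 = 398.62 V.
After T3: V = 398.62 × 697/1763 = 157.59 V.
I_load = 157.59/22.8 = 6.9120 A, so P_out = 157.59 × 6.9120 = 1089.3 W.
All ideal ⇒ P_in = P_out, so I_supply = 1089.3/240 = 4.54 A.

I_supply ≈ 4.54 A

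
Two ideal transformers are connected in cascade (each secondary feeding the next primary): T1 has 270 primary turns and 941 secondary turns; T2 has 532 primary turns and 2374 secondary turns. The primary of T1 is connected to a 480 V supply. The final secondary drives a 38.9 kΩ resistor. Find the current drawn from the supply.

Secondary of T1: V = 480.00 × 941/270 = 1672.9 V.
Secondary of T2: V = 1672.9 × 2374/532 = 7465.1 V.
I_load = 7465.1/38900 = 0.19191 A, so P_out = 7465.1 × 0.19191 = 1432.6 W.
All ideal ⇒ P_in = P_out, so I_supply = 1432.6/480 = 2.98 A.

I_supply ≈ 2.98 A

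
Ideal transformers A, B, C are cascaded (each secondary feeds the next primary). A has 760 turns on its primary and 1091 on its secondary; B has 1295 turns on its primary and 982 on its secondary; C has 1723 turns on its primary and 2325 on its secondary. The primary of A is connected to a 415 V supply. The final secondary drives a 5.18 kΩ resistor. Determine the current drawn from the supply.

After A: V = 415.00 × 1091/760 = 595.74 V.
After B: V = 595.74 × 982/1295 = 451.75 V.
After C: V = 451.75 × 2325/1723 = 609.59 V.
I_load = 609.59/5180 = 0.11768 A, so P_out = 609.59 × 0.11768 = 71.738 W.
All ideal ⇒ P_in = P_out, so I_supply = 71.738/415 = 0.173 A.

I_supply ≈ 0.173 A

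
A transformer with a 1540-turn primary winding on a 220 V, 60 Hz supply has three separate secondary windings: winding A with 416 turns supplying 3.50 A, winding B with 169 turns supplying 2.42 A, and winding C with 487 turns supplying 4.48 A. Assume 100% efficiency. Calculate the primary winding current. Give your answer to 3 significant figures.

I_p ≈ 2.63 A

V_A = 220 × 416/1540 = 59.429 V; V_B = 220 × 169/1540 = 24.143 V; V_C = 220 × 487/1540 = 69.571 V.
P_out = V_A I_A + V_B I_B + V_C I_C = 59.429×3.50 + 24.143×2.42 + 69.571×4.48 = 208.00 + 58.426 + 311.68 = 578.11 W.
Ideal ⇒ P_in = P_out, so I_p = P_out/V_p = 578.11/220 = 2.63 A.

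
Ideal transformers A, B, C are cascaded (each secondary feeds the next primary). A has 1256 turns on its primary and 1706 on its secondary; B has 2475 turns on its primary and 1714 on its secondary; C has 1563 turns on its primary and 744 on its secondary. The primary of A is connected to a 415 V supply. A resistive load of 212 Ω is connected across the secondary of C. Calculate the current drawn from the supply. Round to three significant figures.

After A: V = 415.00 × 1706/1256 = 563.69 V.
After B: V = 563.69 × 1714/2475 = 390.37 V.
After C: V = 390.37 × 744/1563 = 185.82 V.
I_load = 185.82/212 = 0.87650 A, so P_out = 185.82 × 0.87650 = 162.87 W.
All ideal ⇒ P_in = P_out, so I_supply = 162.87/415 = 0.392 A.

I_supply ≈ 0.392 A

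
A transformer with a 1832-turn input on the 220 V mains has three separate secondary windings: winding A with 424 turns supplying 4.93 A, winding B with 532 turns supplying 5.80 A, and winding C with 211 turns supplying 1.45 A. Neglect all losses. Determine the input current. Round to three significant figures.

V_A = 220 × 424/1832 = 50.917 V; V_B = 220 × 532/1832 = 63.886 V; V_C = 220 × 211/1832 = 25.338 V.
P_out = V_A I_A + V_B I_B + V_C I_C = 50.917×4.93 + 63.886×5.80 + 25.338×1.45 = 251.02 + 370.54 + 36.741 = 658.30 W.
Ideal ⇒ P_in = P_out, so I_in = P_out/V_in = 658.30/220 = 2.99 A.

I_in ≈ 2.99 A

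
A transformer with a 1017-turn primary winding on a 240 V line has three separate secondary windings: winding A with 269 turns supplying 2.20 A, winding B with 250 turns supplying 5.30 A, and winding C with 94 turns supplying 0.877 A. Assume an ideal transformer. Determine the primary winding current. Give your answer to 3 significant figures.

I_p ≈ 1.97 A

V_A = 240 × 269/1017 = 63.481 V; V_B = 240 × 250/1017 = 58.997 V; V_C = 240 × 94/1017 = 22.183 V.
P_out = V_A I_A + V_B I_B + V_C I_C = 63.481×2.20 + 58.997×5.30 + 22.183×0.877 = 139.66 + 312.68 + 19.454 = 471.80 W.
Ideal ⇒ P_in = P_out, so I_p = P_out/V_p = 471.80/240 = 1.97 A.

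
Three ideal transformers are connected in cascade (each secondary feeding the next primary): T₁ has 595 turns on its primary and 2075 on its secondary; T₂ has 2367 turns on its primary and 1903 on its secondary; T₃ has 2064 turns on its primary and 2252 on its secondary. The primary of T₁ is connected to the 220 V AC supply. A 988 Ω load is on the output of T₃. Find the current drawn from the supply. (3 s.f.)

I_supply ≈ 2.08 A

Secondary of T₁: V = 220.00 × 2075/595 = 767.23 V.
Secondary of T₂: V = 767.23 × 1903/2367 = 616.83 V.
Secondary of T₃: V = 616.83 × 2252/2064 = 673.01 V.
I_load = 673.01/988 = 0.68119 A, so P_out = 673.01 × 0.68119 = 458.45 W.
All ideal ⇒ P_in = P_out, so I_supply = 458.45/220 = 2.08 A.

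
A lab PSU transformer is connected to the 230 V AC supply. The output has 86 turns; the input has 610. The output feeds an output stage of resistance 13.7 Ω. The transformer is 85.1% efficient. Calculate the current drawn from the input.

V_out = 230 × 86/610 = 32.426 V.
I_out = V_out/R = 32.426/13.7 = 2.3669 A.
P_out = V_out I_out = 32.426 × 2.3669 = 76.749 W.
P_in = P_out/η = 76.749/0.851 = 90.187 W.
I_in = P_in/V_in = 90.187/230 = 0.392 A.

I_in ≈ 0.392 A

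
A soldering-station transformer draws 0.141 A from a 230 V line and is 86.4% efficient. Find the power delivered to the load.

P_out ≈ 28.0 W

P_in = V_p I_p = 230 × 0.141 = 32.430 W.
P_out = η P_in = 0.864 × 32.430 = 28.0 W.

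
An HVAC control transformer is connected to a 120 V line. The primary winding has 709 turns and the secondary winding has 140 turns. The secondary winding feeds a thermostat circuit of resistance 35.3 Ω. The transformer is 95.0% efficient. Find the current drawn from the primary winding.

V_s = 120 × 140/709 = 23.695 V.
I_s = V_s/R = 23.695/35.3 = 0.67126 A.
P_out = V_s I_s = 23.695 × 0.67126 = 15.906 W.
P_in = P_out/η = 15.906/0.950 = 16.743 W.
I_p = P_in/V_p = 16.743/120 = 0.140 A.

I_p ≈ 0.140 A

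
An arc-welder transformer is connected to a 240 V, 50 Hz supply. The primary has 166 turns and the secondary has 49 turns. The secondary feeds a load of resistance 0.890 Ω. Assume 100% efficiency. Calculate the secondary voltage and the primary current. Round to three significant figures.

V_s = V_p × N_s/N_p = 240 × 49/166 = 70.843 V.
I_s = V_s/R = 70.843/0.890 = 79.599 A.
I_p = I_s × N_s/N_p = 79.599 × 49/166 = 23.5 A.

V_s ≈ 70.8 V, I_p ≈ 23.5 A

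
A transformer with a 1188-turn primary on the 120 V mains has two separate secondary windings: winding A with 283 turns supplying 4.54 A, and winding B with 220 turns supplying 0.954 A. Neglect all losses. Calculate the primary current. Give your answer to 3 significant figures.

I_p ≈ 1.26 A

V_A = 120 × 283/1188 = 28.586 V; V_B = 120 × 220/1188 = 22.222 V.
P_out = V_A I_A + V_B I_B = 28.586×4.54 + 22.222×0.954 = 129.78 + 21.200 = 150.98 W.
Ideal ⇒ P_in = P_out, so I_p = P_out/V_p = 150.98/120 = 1.26 A.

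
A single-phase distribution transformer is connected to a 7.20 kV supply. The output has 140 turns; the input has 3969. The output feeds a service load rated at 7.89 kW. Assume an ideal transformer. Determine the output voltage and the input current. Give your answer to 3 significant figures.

V_out = V_in × N_out/N_in = 7200 × 140/3969 = 253.97 V.
I_out = P/V_out = 7890/253.97 = 31.067 A.
I_in = I_out × N_out/N_in = 31.067 × 140/3969 = 1.10 A.

V_out ≈ 254 V, I_in ≈ 1.10 A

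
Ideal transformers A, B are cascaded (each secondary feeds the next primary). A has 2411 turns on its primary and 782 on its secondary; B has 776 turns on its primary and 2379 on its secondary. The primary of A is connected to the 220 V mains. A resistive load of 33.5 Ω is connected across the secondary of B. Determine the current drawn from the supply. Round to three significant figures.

I_supply ≈ 6.49 A

After A: V = 220.00 × 782/2411 = 71.356 V.
After B: V = 71.356 × 2379/776 = 218.76 V.
I_load = 218.76/33.5 = 6.5301 A, so P_out = 218.76 × 6.5301 = 1428.5 W.
All ideal ⇒ P_in = P_out, so I_supply = 1428.5/220 = 6.49 A.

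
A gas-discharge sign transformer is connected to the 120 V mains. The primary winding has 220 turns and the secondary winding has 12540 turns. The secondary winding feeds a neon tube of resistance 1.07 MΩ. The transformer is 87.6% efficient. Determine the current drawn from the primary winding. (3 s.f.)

V_s = 120 × 12540/220 = 6840.0 V.
I_s = V_s/R = 6840.0/(1.07×10^6) = 0.0063925 A.
P_out = V_s I_s = 6840.0 × 0.0063925 = 43.725 W.
P_in = P_out/η = 43.725/0.876 = 49.914 W.
I_p = P_in/V_p = 49.914/120 = 0.416 A.

I_p ≈ 0.416 A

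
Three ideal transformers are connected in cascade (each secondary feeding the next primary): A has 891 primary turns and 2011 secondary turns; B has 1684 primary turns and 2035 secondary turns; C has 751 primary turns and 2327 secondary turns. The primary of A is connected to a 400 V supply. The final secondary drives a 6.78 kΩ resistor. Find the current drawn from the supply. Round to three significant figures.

I_supply ≈ 4.21 A

Secondary of A: V = 400.00 × 2011/891 = 902.81 V.
Secondary of B: V = 902.81 × 2035/1684 = 1091.0 V.
Secondary of C: V = 1091.0 × 2327/751 = 3380.4 V.
I_load = 3380.4/6780 = 0.49859 A, so P_out = 3380.4 × 0.49859 = 1685.5 W.
All ideal ⇒ P_in = P_out, so I_supply = 1685.5/400 = 4.21 A.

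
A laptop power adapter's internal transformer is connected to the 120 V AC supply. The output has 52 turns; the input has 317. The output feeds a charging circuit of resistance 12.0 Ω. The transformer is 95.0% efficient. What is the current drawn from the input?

I_in ≈ 0.283 A

V_out = 120 × 52/317 = 19.685 V.
I_out = V_out/R = 19.685/12.0 = 1.6404 A.
P_out = V_out I_out = 19.685 × 1.6404 = 32.290 W.
P_in = P_out/η = 32.290/0.950 = 33.990 W.
I_in = P_in/V_in = 33.990/120 = 0.283 A.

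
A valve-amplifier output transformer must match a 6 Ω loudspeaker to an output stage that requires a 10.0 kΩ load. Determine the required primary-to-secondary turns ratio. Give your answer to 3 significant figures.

Z_p/Z_s = (N_p/N_s)², so N_p/N_s = √(10000/6) = √1670 = 40.8.

N_p/N_s ≈ 40.8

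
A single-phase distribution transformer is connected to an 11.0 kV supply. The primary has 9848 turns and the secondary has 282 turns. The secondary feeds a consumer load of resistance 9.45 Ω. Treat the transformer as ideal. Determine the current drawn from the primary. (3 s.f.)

V_s = V_p × N_s/N_p = 11000 × 282/9848 = 314.99 V.
I_s = V_s/R = 314.99/9.45 = 33.332 A.
For an ideal transformer I_p N_p = I_s N_s, so I_p = 33.332 × 282/9848 = 0.954 A.

I_p ≈ 0.954 A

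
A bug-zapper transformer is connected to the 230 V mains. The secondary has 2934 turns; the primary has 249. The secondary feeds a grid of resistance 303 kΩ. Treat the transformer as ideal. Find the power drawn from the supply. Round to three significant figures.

V_s = V_p × N_s/N_p = 230 × 2934/249 = 2710.1 V.
I_s = V_s/R = 2710.1/303000 = 0.0089443 A.
I_p = I_s × N_s/N_p = 0.0089443 × 2934/249 = 0.10539 A.
P = V_p I_p = 230 × 0.10539 = 24.2 W.

P ≈ 24.2 W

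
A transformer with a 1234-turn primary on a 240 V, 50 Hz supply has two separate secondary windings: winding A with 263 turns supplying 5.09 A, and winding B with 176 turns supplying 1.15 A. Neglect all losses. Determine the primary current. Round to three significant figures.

I_p ≈ 1.25 A

V_A = 240 × 263/1234 = 51.151 V; V_B = 240 × 176/1234 = 34.230 V.
P_out = V_A I_A + V_B I_B = 51.151×5.09 + 34.230×1.15 = 260.36 + 39.365 = 299.72 W.
Ideal ⇒ P_in = P_out, so I_p = P_out/V_p = 299.72/240 = 1.25 A.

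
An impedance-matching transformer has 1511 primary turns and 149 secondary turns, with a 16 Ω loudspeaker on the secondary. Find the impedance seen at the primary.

Z_p = (N_p/N_s)² × Z_s = (1511/149)² × 16 = 1650 Ω.

Z_p ≈ 1650 Ω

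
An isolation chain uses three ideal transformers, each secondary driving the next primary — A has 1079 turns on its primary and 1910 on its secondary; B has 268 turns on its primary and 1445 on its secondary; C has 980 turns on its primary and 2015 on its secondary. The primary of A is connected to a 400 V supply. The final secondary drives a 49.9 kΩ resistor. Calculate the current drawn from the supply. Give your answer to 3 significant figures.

I_supply ≈ 3.09 A

After A: V = 400.00 × 1910/1079 = 708.06 V.
After B: V = 708.06 × 1445/268 = 3817.7 V.
After C: V = 3817.7 × 2015/980 = 7849.7 V.
I_load = 7849.7/49900 = 0.15731 A, so P_out = 7849.7 × 0.15731 = 1234.8 W.
All ideal ⇒ P_in = P_out, so I_supply = 1234.8/400 = 3.09 A.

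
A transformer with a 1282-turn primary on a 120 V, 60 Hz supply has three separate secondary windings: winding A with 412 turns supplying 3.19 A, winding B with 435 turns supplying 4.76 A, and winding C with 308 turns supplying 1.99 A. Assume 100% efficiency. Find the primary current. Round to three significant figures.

V_A = 120 × 412/1282 = 38.565 V; V_B = 120 × 435/1282 = 40.718 V; V_C = 120 × 308/1282 = 28.830 V.
P_out = V_A I_A + V_B I_B + V_C I_C = 38.565×3.19 + 40.718×4.76 + 28.830×1.99 = 123.02 + 193.82 + 57.372 = 374.21 W.
Ideal ⇒ P_in = P_out, so I_p = P_out/V_p = 374.21/120 = 3.12 A.

I_p ≈ 3.12 A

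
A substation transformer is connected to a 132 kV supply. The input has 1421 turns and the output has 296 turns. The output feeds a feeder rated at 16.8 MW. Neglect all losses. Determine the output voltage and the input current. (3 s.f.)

V_out ≈ 27500 V, I_in ≈ 127 A

V_out = V_in × N_out/N_in = 132000 × 296/1421 = 27496 V.
I_out = P/V_out = 1.68×10^7/27496 = 611.00 A.
I_in = I_out × N_out/N_in = 611.00 × 296/1421 = 127 A.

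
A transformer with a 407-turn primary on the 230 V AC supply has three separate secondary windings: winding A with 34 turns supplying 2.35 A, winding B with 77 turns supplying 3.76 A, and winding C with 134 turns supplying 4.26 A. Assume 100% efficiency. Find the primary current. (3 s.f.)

V_A = 230 × 34/407 = 19.214 V; V_B = 230 × 77/407 = 43.514 V; V_C = 230 × 134/407 = 75.725 V.
P_out = V_A I_A + V_B I_B + V_C I_C = 19.214×2.35 + 43.514×3.76 + 75.725×4.26 = 45.152 + 163.61 + 322.59 = 531.35 W.
Ideal ⇒ P_in = P_out, so I_p = P_out/V_p = 531.35/230 = 2.31 A.

I_p ≈ 2.31 A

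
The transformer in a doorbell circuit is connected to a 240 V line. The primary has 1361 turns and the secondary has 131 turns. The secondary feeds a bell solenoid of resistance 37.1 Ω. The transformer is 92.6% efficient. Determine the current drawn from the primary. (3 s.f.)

I_p ≈ 0.0647 A

V_s = 240 × 131/1361 = 23.101 V.
I_s = V_s/R = 23.101/37.1 = 0.62266 A.
P_out = V_s I_s = 23.101 × 0.62266 = 14.384 W.
P_in = P_out/η = 14.384/0.926 = 15.533 W.
I_p = P_in/V_p = 15.533/240 = 0.0647 A.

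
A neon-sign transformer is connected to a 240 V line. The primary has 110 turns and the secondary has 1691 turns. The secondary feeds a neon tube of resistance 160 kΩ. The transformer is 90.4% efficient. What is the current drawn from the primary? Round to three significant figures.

I_p ≈ 0.392 A

V_s = 240 × 1691/110 = 3689.5 V.
I_s = V_s/R = 3689.5/160000 = 0.023059 A.
P_out = V_s I_s = 3689.5 × 0.023059 = 85.075 W.
P_in = P_out/η = 85.075/0.904 = 94.110 W.
I_p = P_in/V_p = 94.110/240 = 0.392 A.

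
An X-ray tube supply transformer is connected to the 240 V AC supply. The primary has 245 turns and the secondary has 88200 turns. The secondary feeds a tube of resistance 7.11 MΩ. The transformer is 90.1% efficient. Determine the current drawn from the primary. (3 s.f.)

V_s = 240 × 88200/245 = 86400 V.
I_s = V_s/R = 86400/(7.11×10^6) = 0.012152 A.
P_out = V_s I_s = 86400 × 0.012152 = 1049.9 W.
P_in = P_out/η = 1049.9/0.901 = 1165.3 W.
I_p = P_in/V_p = 1165.3/240 = 4.86 A.

I_p ≈ 4.86 A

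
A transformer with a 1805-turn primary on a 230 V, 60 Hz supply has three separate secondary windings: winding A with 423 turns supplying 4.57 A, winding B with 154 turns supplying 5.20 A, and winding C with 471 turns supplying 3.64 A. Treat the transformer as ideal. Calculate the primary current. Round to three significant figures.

I_p ≈ 2.46 A

V_A = 230 × 423/1805 = 53.900 V; V_B = 230 × 154/1805 = 19.623 V; V_C = 230 × 471/1805 = 60.017 V.
P_out = V_A I_A + V_B I_B + V_C I_C = 53.900×4.57 + 19.623×5.20 + 60.017×3.64 = 246.32 + 102.04 + 218.46 = 566.83 W.
Ideal ⇒ P_in = P_out, so I_p = P_out/V_p = 566.83/230 = 2.46 A.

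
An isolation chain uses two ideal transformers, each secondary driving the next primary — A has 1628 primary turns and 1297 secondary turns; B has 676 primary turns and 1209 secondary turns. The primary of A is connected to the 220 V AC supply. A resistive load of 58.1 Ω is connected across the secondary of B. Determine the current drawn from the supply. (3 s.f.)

Secondary of A: V = 220.00 × 1297/1628 = 175.27 V.
Secondary of B: V = 175.27 × 1209/676 = 313.46 V.
I_load = 313.46/58.1 = 5.3953 A, so P_out = 313.46 × 5.3953 = 1691.2 W.
All ideal ⇒ P_in = P_out, so I_supply = 1691.2/220 = 7.69 A.

I_supply ≈ 7.69 A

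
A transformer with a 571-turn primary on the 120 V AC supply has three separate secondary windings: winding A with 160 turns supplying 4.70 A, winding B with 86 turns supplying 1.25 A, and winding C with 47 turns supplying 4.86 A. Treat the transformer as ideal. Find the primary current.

V_A = 120 × 160/571 = 33.625 V; V_B = 120 × 86/571 = 18.074 V; V_C = 120 × 47/571 = 9.8774 V.
P_out = V_A I_A + V_B I_B + V_C I_C = 33.625×4.70 + 18.074×1.25 + 9.8774×4.86 = 158.04 + 22.592 + 48.004 = 228.63 W.
Ideal ⇒ P_in = P_out, so I_p = P_out/V_p = 228.63/120 = 1.91 A.

I_p ≈ 1.91 A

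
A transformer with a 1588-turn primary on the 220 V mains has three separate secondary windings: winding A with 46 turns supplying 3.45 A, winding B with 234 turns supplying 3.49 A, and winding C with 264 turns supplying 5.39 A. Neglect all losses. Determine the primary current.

I_p ≈ 1.51 A

V_A = 220 × 46/1588 = 6.3728 V; V_B = 220 × 234/1588 = 32.418 V; V_C = 220 × 264/1588 = 36.574 V.
P_out = V_A I_A + V_B I_B + V_C I_C = 6.3728×3.45 + 32.418×3.49 + 36.574×5.39 = 21.986 + 113.14 + 197.14 = 332.26 W.
Ideal ⇒ P_in = P_out, so I_p = P_out/V_p = 332.26/220 = 1.51 A.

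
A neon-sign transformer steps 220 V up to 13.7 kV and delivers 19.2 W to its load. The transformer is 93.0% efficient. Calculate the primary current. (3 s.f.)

P_in = P_out/η = 19.2/0.930 = 20.645 W.
I_p = P_in/V_p = 20.645/220 = 0.0938 A.

I_p ≈ 0.0938 A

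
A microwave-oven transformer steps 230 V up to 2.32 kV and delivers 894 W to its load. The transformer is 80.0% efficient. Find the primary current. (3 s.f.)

I_p ≈ 4.86 A

P_in = P_out/η = 894/0.800 = 1117.5 W.
I_p = P_in/V_p = 1117.5/230 = 4.86 A.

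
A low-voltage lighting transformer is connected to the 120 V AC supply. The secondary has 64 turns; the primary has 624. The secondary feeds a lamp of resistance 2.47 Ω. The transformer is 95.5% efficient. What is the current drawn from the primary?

V_s = 120 × 64/624 = 12.308 V.
I_s = V_s/R = 12.308/2.47 = 4.9829 A.
P_out = V_s I_s = 12.308 × 4.9829 = 61.328 W.
P_in = P_out/η = 61.328/0.955 = 64.217 W.
I_p = P_in/V_p = 64.217/120 = 0.535 A.

I_p ≈ 0.535 A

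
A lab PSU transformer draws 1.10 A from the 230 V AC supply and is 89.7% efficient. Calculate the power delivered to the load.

P_in = V_p I_p = 230 × 1.10 = 253.00 W.
P_out = η P_in = 0.897 × 253.00 = 227 W.

P_out ≈ 227 W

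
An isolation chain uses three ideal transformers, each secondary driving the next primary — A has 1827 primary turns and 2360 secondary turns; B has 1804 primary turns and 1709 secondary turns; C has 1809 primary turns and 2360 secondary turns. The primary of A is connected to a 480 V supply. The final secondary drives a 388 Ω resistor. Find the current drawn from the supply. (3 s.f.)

After A: V = 480.00 × 2360/1827 = 620.03 V.
After B: V = 620.03 × 1709/1804 = 587.38 V.
After C: V = 587.38 × 2360/1809 = 766.29 V.
I_load = 766.29/388 = 1.9750 A, so P_out = 766.29 × 1.9750 = 1513.4 W.
All ideal ⇒ P_in = P_out, so I_supply = 1513.4/480 = 3.15 A.

I_supply ≈ 3.15 A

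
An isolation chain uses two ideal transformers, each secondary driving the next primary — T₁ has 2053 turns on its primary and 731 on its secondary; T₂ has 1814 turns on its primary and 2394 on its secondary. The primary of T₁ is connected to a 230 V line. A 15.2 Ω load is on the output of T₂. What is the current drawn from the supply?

Secondary of T₁: V = 230.00 × 731/2053 = 81.895 V.
Secondary of T₂: V = 81.895 × 2394/1814 = 108.08 V.
I_load = 108.08/15.2 = 7.1105 A, so P_out = 108.08 × 7.1105 = 768.50 W.
All ideal ⇒ P_in = P_out, so I_supply = 768.50/230 = 3.34 A.

I_supply ≈ 3.34 A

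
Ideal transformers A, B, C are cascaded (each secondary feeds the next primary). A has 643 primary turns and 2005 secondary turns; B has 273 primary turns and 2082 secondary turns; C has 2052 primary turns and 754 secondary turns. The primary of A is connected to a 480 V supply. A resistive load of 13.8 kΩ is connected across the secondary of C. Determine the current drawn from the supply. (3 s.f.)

I_supply ≈ 2.66 A

After A: V = 480.00 × 2005/643 = 1496.7 V.
After B: V = 1496.7 × 2082/273 = 11415 V.
After C: V = 11415 × 754/2052 = 4194.3 V.
I_load = 4194.3/13800 = 0.30393 A, so P_out = 4194.3 × 0.30393 = 1274.8 W.
All ideal ⇒ P_in = P_out, so I_supply = 1274.8/480 = 2.66 A.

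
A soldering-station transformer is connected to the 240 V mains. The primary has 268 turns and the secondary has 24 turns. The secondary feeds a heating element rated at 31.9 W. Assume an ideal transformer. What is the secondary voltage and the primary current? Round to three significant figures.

V_s = V_p × N_s/N_p = 240 × 24/268 = 21.493 V.
I_s = P/V_s = 31.9/21.493 = 1.4842 A.
I_p = I_s × N_s/N_p = 1.4842 × 24/268 = 0.133 A.

V_s ≈ 21.5 V, I_p ≈ 0.133 A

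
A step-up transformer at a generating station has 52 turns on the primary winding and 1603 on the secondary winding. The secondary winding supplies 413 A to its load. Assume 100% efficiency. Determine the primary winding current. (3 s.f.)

For an ideal transformer I_p/I_s = N_s/N_p, so I_p = 413 × 1603/52 = 12700 A.

I_p ≈ 12700 A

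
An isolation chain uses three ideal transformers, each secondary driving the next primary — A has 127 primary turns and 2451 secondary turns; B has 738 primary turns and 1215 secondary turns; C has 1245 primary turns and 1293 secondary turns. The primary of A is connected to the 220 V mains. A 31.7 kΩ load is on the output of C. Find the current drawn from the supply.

After A: V = 220.00 × 2451/127 = 4245.8 V.
After B: V = 4245.8 × 1215/738 = 6990.1 V.
After C: V = 6990.1 × 1293/1245 = 7259.6 V.
I_load = 7259.6/31700 = 0.22901 A, so P_out = 7259.6 × 0.22901 = 1662.5 W.
All ideal ⇒ P_in = P_out, so I_supply = 1662.5/220 = 7.56 A.

I_supply ≈ 7.56 A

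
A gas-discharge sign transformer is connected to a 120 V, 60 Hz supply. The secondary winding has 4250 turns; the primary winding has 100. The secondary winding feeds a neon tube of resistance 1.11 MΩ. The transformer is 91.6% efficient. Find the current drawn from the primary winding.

V_s = 120 × 4250/100 = 5100.0 V.
I_s = V_s/R = 5100.0/(1.11×10^6) = 0.0045946 A.
P_out = V_s I_s = 5100.0 × 0.0045946 = 23.432 W.
P_in = P_out/η = 23.432/0.916 = 25.581 W.
I_p = P_in/V_p = 25.581/120 = 0.213 A.

I_p ≈ 0.213 A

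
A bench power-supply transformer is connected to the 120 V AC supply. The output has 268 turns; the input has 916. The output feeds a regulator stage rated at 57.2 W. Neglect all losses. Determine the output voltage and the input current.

V_out ≈ 35.1 V, I_in ≈ 0.477 A

V_out = V_in × N_out/N_in = 120 × 268/916 = 35.109 V.
I_out = P/V_out = 57.2/35.109 = 1.6292 A.
I_in = I_out × N_out/N_in = 1.6292 × 268/916 = 0.477 A.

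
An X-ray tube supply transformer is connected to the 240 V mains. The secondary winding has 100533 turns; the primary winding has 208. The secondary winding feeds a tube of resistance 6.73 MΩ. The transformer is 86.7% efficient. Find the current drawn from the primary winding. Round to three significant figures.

V_s = 240 × 100533/208 = 116000 V.
I_s = V_s/R = 116000/(6.73×10^6) = 0.017236 A.
P_out = V_s I_s = 116000 × 0.017236 = 1999.4 W.
P_in = P_out/η = 1999.4/0.867 = 2306.1 W.
I_p = P_in/V_p = 2306.1/240 = 9.61 A.

I_p ≈ 9.61 A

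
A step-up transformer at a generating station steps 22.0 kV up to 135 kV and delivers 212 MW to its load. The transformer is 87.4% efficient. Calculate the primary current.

I_p ≈ 11000 A

P_in = P_out/η = 2.12×10^8/0.874 = 2.4256×10^8 W.
I_p = P_in/V_p = 2.4256×10^8/22000 = 11000 A.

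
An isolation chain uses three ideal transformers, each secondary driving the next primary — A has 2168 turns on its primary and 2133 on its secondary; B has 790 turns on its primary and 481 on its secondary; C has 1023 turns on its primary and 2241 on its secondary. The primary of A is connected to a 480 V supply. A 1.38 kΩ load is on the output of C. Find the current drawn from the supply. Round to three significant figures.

After A: V = 480.00 × 2133/2168 = 472.25 V.
After B: V = 472.25 × 481/790 = 287.54 V.
After C: V = 287.54 × 2241/1023 = 629.88 V.
I_load = 629.88/1380 = 0.45643 A, so P_out = 629.88 × 0.45643 = 287.50 W.
All ideal ⇒ P_in = P_out, so I_supply = 287.50/480 = 0.599 A.

I_supply ≈ 0.599 A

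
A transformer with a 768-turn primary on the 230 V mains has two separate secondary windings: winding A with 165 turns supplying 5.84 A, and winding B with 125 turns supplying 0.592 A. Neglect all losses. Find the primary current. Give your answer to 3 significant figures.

I_p ≈ 1.35 A

V_A = 230 × 165/768 = 49.414 V; V_B = 230 × 125/768 = 37.435 V.
P_out = V_A I_A + V_B I_B = 49.414×5.84 + 37.435×0.592 = 288.58 + 22.161 = 310.74 W.
Ideal ⇒ P_in = P_out, so I_p = P_out/V_p = 310.74/230 = 1.35 A.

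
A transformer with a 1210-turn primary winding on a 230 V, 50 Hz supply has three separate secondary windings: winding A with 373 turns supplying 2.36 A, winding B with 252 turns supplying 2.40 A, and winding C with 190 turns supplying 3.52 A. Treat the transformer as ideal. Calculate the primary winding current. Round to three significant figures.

I_p ≈ 1.78 A

V_A = 230 × 373/1210 = 70.901 V; V_B = 230 × 252/1210 = 47.901 V; V_C = 230 × 190/1210 = 36.116 V.
P_out = V_A I_A + V_B I_B + V_C I_C = 70.901×2.36 + 47.901×2.40 + 36.116×3.52 = 167.33 + 114.96 + 127.13 = 409.42 W.
Ideal ⇒ P_in = P_out, so I_p = P_out/V_p = 409.42/230 = 1.78 A.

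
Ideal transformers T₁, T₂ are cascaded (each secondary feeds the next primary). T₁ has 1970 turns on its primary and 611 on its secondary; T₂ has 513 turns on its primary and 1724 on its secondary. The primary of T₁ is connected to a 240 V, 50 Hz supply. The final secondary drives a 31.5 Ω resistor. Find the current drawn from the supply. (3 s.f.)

I_supply ≈ 8.28 A

Secondary of T₁: V = 240.00 × 611/1970 = 74.437 V.
Secondary of T₂: V = 74.437 × 1724/513 = 250.15 V.
I_load = 250.15/31.5 = 7.9414 A, so P_out = 250.15 × 7.9414 = 1986.6 W.
All ideal ⇒ P_in = P_out, so I_supply = 1986.6/240 = 8.28 A.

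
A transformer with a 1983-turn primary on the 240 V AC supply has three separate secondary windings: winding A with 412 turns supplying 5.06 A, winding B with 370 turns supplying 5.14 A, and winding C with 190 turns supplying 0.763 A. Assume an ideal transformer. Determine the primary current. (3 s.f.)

V_A = 240 × 412/1983 = 49.864 V; V_B = 240 × 370/1983 = 44.781 V; V_C = 240 × 190/1983 = 22.995 V.
P_out = V_A I_A + V_B I_B + V_C I_C = 49.864×5.06 + 44.781×5.14 + 22.995×0.763 = 252.31 + 230.17 + 17.546 = 500.03 W.
Ideal ⇒ P_in = P_out, so I_p = P_out/V_p = 500.03/240 = 2.08 A.

I_p ≈ 2.08 A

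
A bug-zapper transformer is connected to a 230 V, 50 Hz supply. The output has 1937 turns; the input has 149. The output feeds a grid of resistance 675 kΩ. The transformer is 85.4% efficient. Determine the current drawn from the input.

I_in ≈ 0.0674 A

V_out = 230 × 1937/149 = 2990.0 V.
I_out = V_out/R = 2990.0/675000 = 0.0044296 A.
P_out = V_out I_out = 2990.0 × 0.0044296 = 13.245 W.
P_in = P_out/η = 13.245/0.854 = 15.509 W.
I_in = P_in/V_in = 15.509/230 = 0.0674 A.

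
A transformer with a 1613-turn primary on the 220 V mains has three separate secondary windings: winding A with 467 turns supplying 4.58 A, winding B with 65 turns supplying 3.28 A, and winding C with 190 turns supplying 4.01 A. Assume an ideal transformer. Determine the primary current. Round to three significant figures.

I_p ≈ 1.93 A

V_A = 220 × 467/1613 = 63.695 V; V_B = 220 × 65/1613 = 8.8655 V; V_C = 220 × 190/1613 = 25.914 V.
P_out = V_A I_A + V_B I_B + V_C I_C = 63.695×4.58 + 8.8655×3.28 + 25.914×4.01 = 291.72 + 29.079 + 103.92 = 424.72 W.
Ideal ⇒ P_in = P_out, so I_p = P_out/V_p = 424.72/220 = 1.93 A.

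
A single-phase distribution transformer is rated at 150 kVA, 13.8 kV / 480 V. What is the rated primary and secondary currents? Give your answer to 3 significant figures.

I_p = S/V_p = 150000/13800 = 10.9 A.
I_s = S/V_s = 150000/480 = 312 A.

I_p ≈ 10.9 A, I_s ≈ 312 A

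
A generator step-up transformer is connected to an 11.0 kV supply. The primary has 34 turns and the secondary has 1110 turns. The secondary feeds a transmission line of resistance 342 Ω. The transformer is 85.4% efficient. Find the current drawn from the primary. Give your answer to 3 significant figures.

V_s = 11000 × 1110/34 = 359120 V.
I_s = V_s/R = 359120/342 = 1050.1 A.
P_out = V_s I_s = 359120 × 1050.1 = 3.7709×10^8 W.
P_in = P_out/η = 3.7709×10^8/0.854 = 4.4156×10^8 W.
I_p = P_in/V_p = 4.4156×10^8/11000 = 40100 A.

I_p ≈ 40100 A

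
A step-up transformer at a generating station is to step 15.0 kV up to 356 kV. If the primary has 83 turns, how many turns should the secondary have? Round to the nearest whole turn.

N_s/N_p = V_s/V_p, so N_s = 83 × 356000/15000 = 1969.9 ≈ 1970 turns.

N_s = 1970 turns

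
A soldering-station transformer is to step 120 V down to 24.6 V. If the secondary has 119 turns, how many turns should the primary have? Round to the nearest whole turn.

N_p = 580 turns

N_p/N_s = V_p/V_s, so N_p = 119 × 120/24.6 = 580.5 ≈ 580 turns.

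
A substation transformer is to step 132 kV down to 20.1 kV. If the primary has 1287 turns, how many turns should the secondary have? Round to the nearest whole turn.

N_s/N_p = V_s/V_p, so N_s = 1287 × 20100/132000 = 196.0 ≈ 196 turns.

N_s = 196 turns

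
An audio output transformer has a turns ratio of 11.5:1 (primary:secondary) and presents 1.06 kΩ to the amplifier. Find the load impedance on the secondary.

Z_s = Z_p/(N_p/N_s)² = 1060/11.5² = 8.02 Ω.

Z_s ≈ 8.02 Ω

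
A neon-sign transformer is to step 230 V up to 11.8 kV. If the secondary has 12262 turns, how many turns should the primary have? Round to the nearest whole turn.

N_p = 239 turns

N_p/N_s = V_p/V_s, so N_p = 12262 × 230/11800 = 239.0 ≈ 239 turns.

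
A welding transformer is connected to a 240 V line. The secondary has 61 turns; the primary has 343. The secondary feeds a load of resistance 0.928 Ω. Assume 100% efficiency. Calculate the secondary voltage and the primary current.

V_s ≈ 42.7 V, I_p ≈ 8.18 A

V_s = V_p × N_s/N_p = 240 × 61/343 = 42.682 V.
I_s = V_s/R = 42.682/0.928 = 45.994 A.
I_p = I_s × N_s/N_p = 45.994 × 61/343 = 8.18 A.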